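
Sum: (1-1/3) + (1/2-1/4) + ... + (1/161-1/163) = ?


Telescoping with gap 2: two head and two tail terms survive.
= (1 + 1/2) - (1/162 + 1/163)
= 3/2 - 1/162 - 1/163 = 19642/13203

Sum = 19642/13203


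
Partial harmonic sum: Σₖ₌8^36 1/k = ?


Σₖ₌8^36 1/k = 1/8 + 1/9 + 1/10 + ... + 1/36
= 2966277872827/1875370816800
≈ 1.5817

Sum = 2966277872827/1875370816800 ≈ 1.5817


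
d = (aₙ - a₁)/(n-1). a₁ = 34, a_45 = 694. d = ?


d = (aₙ - a₁)/(n-1)
= (694 - 34)/(45-1)
= 660/44 = 15

d = 15


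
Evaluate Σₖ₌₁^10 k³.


n(n+1)/2 = 10×11/2 = 55
Σk³ = 55² = 3025

Σk³ = 3025


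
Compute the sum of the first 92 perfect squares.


n = 92
n(n+1)(2n+1)/6 = 92×93×185/6
= 1582860/6 = 263810

Σk² = 263810


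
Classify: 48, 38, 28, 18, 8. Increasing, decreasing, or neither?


Differences: -10, -10, -10, -10
All differences < 0 → strictly DECREASING

Monotonically decreasing


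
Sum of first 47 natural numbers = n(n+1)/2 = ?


n(n+1)/2 = 47×48/2 = 2256/2 = 1128

Σk = 1128


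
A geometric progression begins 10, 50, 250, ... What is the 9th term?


aₙ = a₁·r^(n-1)
= 10×5^8
= 10×390625
= 3906250

a_9 = 3906250


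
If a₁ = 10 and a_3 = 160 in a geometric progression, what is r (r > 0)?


r^(n-1) = aₙ/a₁
r^2 = 160/10 = 16
r = 16^(1/2)
= ±4; taking r > 0 gives r = 4

r = 4


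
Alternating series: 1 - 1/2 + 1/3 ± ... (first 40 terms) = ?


S = 1 - 1/2 + 1/3 - 1/4 + 1/5 - 1/6 + 1/7 - 1/8 ± ...
= 0.6808
(Full series converges to +ln(2) ≈ +0.6931)

S_40 = 0.6808


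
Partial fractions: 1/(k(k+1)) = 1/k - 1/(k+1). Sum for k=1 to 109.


1/(k(k+1)) = 1/k - 1/(k+1) (partial fractions)
Telescoping: Σ = 1 - 1/110 = 109/110

Sum = 109/110


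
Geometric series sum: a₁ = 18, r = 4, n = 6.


Sₙ = 18×(4^6 - 1)/(4 - 1)
= 18×(4096 - 1)/3
= 18×4095/3
= 24570

S_6 = 24570


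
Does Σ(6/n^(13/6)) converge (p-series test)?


p-series test: Σ c/n^p converges if p > 1, diverges if p ≤ 1 (constant c > 0 doesn't affect convergence).
p = 13/6
13/6 > 1 → CONVERGES

Converges (p = 13/6 > 1)


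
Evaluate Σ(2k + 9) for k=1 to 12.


Σ(2k+9) = 2·Σk + 9·n
= 2·78 + 9·12
= 156 + 108 = 264

Σ = 264


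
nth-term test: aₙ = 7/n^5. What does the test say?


lim(n→∞) 7/n^5 = 0
lim aₙ = 0 → nth-term test is INCONCLUSIVE
(Need other tests; this is actually a convergent p-series with p=5 > 1)

Inconclusive (lim aₙ = 0; need another test)


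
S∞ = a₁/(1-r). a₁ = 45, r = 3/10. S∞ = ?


S∞ = a₁/(1-r) = 45/(1 - 3/10)
= 45/(7/10)
= 450/7

S∞ = 450/7


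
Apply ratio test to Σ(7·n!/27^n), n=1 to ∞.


aₙ = 7·n!/27^n
a_{n+1}/aₙ = (n+1)!/27^(n+1) × 27^n/n!  (constant 7 cancels)
= (n+1)/27
L = lim(n→∞) (n+1)/27 = ∞
L > 1 → series DIVERGES

Diverges (ratio test: L = ∞ > 1)


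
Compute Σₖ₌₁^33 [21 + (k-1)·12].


aₙ = 21 + (33-1)×12 = 405
Sₙ = n(a₁+aₙ)/2 = 33×(21+405)/2
= 33×426/2 = 7029

S_33 = 7029


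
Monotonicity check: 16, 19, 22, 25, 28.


Differences: 3, 3, 3, 3
All differences > 0 → strictly INCREASING

Monotonically increasing


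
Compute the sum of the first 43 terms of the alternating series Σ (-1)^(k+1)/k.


S = 1 - 1/2 + 1/3 - 1/4 + 1/5 - 1/6 + 1/7 - 1/8 ± ...
= 0.7046
(Full series converges to +ln(2) ≈ +0.6931)

S_43 = 0.7046


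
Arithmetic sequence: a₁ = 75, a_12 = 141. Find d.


d = (aₙ - a₁)/(n-1)
= (141 - 75)/(12-1)
= 66/11 = 6

d = 6


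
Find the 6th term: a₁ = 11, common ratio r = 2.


aₙ = a₁·r^(n-1)
= 11×2^5
= 11×32
= 352

a_6 = 352


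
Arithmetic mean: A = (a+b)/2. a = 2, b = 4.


AM = (2 + 4)/2 = 6/2 = 3

AM = 3


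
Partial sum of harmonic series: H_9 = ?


H_9 = 1/1 + 1/2 + 1/3 + 1/4 + 1/5 + 1/6 + 1/7 + 1/8 + 1/9
= 7129/2520
≈ 2.829

H_9 = 7129/2520 ≈ 2.829


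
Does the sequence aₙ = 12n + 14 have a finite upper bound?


aₙ = 12n + 14 → as n→∞, aₙ→∞
No finite upper bound exists
The sequence is UNBOUNDED

Unbounded (aₙ → ∞ as n → ∞)


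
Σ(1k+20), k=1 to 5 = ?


Σ(1k+20) = 1·Σk + 20·n
= 1·15 + 20·5
= 15 + 100 = 115

Σ = 115


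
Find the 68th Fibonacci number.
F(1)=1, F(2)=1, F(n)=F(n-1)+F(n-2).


Fibonacci sequence: 1, 1, 2, 3, 5, 8, 13, 21, 34, 55, 89, ...
F(68) = 72723460248141

F(68) = 72723460248141


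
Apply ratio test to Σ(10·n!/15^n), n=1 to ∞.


aₙ = 10·n!/15^n
a_{n+1}/aₙ = (n+1)!/15^(n+1) × 15^n/n!  (constant 10 cancels)
= (n+1)/15
L = lim(n→∞) (n+1)/15 = ∞
L > 1 → series DIVERGES

Diverges (ratio test: L = ∞ > 1)


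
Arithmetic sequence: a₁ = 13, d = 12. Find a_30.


aₙ = a₁ + (n-1)d
= 13 + (30-1)×12
= 13 + 348
= 361

a_30 = 361


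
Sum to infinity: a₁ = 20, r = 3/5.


S∞ = a₁/(1-r) = 20/(1 - 3/5)
= 20/(2/5)
= 50

S∞ = 50


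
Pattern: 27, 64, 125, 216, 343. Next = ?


Pattern: perfect cubes: n³
Terms: 27, 64, 125, 216, 343
Next term = 512

Next term = 512


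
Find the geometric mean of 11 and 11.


GM = √(11×11) = √121 = 11

GM = 11


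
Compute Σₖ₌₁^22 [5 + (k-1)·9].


aₙ = 5 + (22-1)×9 = 194
Sₙ = n(a₁+aₙ)/2 = 22×(5+194)/2
= 22×199/2 = 2189

S_22 = 2189


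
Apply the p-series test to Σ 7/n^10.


p-series test: Σ c/n^p converges if p > 1, diverges if p ≤ 1 (constant c > 0 doesn't affect convergence).
p = 10
10 > 1 → CONVERGES

Converges (p = 10 > 1)


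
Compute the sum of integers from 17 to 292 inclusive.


Σₖ₌17^292 k = Σₖ₌₁^292 k − Σₖ₌₁^16 k
= 292·293/2 − 16·17/2
= 42778 − 136 = 42642

Σk = 42642


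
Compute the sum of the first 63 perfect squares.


n = 63
n(n+1)(2n+1)/6 = 63×64×127/6
= 512064/6 = 85344

Σk² = 85344


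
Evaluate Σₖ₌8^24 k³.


Σₖ₌8^24 k³ = [24·25/2]² − [7·8/2]²
= 90000 − 784 = 89216

Σk³ = 89216


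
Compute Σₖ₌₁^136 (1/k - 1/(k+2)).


Telescoping with gap 2: two head and two tail terms survive.
= (1 + 1/2) - (1/137 + 1/138)
= 3/2 - 1/137 - 1/138 = 14042/9453

Sum = 14042/9453


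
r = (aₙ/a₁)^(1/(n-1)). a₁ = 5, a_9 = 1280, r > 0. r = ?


r^(n-1) = aₙ/a₁
r^8 = 1280/5 = 256
r = 256^(1/8)
= ±2; taking r > 0 gives r = 2

r = 2


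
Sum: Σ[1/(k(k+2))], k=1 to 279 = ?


1/(k(k+2)) = (1/2)·(1/k - 1/(k+2)) (partial fractions)
Telescoping: Σ = (1/2)·(1 + 1/2 - 1/280 - 1/281) = 117459/157360

Sum = 117459/157360


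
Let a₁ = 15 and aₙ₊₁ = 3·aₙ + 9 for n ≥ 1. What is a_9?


Computing step by step:
a_1 = 15
a_2 = 54
a_3 = 171
a_4 = 522
a_5 = 1575
a_6 = 4734
a_7 = 14211
a_8 = 42642
a_9 = 127935


a_9 = 127935


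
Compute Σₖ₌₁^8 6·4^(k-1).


Sₙ = 6×(4^8 - 1)/(4 - 1)
= 6×(65536 - 1)/3
= 6×65535/3
= 131070

S_8 = 131070


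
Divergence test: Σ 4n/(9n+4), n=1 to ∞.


lim(n→∞) 4n/(9n+4) = 4/9 = 4/9  (divide numerator and denominator by n)
lim aₙ = 4/9 ≠ 0 → series DIVERGES

Diverges (lim aₙ = 4/9 ≠ 0)


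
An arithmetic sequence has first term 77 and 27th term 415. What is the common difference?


d = (aₙ - a₁)/(n-1)
= (415 - 77)/(27-1)
= 338/26 = 13

d = 13


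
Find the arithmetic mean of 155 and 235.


AM = (155 + 235)/2 = 390/2 = 195

AM = 195


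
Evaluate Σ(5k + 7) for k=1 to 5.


Σ(5k+7) = 5·Σk + 7·n
= 5·15 + 7·5
= 75 + 35 = 110

Σ = 110


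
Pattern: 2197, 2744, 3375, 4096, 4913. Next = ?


Pattern: perfect cubes: n³
Terms: 2197, 2744, 3375, 4096, 4913
Next term = 5832

Next term = 5832


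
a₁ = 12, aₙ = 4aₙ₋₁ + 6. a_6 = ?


Computing step by step:
a_1 = 12
a_2 = 54
a_3 = 222
a_4 = 894
a_5 = 3582
a_6 = 14334


a_6 = 14334


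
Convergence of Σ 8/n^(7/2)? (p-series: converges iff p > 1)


p-series test: Σ c/n^p converges if p > 1, diverges if p ≤ 1 (constant c > 0 doesn't affect convergence).
p = 7/2
7/2 > 1 → CONVERGES

Converges (p = 7/2 > 1)


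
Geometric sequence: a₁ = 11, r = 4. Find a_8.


aₙ = a₁·r^(n-1)
= 11×4^7
= 11×16384
= 180224

a_8 = 180224


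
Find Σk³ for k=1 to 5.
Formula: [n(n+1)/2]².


n(n+1)/2 = 5×6/2 = 15
Σk³ = 15² = 225

Σk³ = 225


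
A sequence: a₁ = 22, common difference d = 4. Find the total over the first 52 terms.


aₙ = 22 + (52-1)×4 = 226
Sₙ = n(a₁+aₙ)/2 = 52×(22+226)/2
= 52×248/2 = 6448

S_52 = 6448


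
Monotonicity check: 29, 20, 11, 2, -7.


Differences: -9, -9, -9, -9
All differences < 0 → strictly DECREASING

Monotonically decreasing


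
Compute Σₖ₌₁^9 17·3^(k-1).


Sₙ = 17×(3^9 - 1)/(3 - 1)
= 17×(19683 - 1)/2
= 17×19682/2
= 167297

S_9 = 167297


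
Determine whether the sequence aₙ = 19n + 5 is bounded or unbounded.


aₙ = 19n + 5 → as n→∞, aₙ→∞
No finite upper bound exists
The sequence is UNBOUNDED

Unbounded (aₙ → ∞ as n → ∞)


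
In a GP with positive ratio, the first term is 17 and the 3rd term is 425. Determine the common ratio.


r^(n-1) = aₙ/a₁
r^2 = 425/17 = 25
r = 25^(1/2)
= ±5; taking r > 0 gives r = 5

r = 5


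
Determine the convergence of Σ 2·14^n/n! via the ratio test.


aₙ = 2·14^n/n!
a_{n+1}/aₙ = 14^(n+1)/(n+1)! × n!/14^n  (constant 2 cancels)
= 14/(n+1)
L = lim(n→∞) 14/(n+1) = 0
L < 1 → series CONVERGES

Converges (ratio test: L = 0 < 1)


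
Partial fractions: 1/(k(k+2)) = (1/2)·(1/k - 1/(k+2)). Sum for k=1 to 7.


1/(k(k+2)) = (1/2)·(1/k - 1/(k+2)) (partial fractions)
Telescoping: Σ = (1/2)·(1 + 1/2 - 1/8 - 1/9) = 91/144

Sum = 91/144


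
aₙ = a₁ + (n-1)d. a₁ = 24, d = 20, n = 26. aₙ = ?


aₙ = a₁ + (n-1)d
= 24 + (26-1)×20
= 24 + 500
= 524

a_26 = 524


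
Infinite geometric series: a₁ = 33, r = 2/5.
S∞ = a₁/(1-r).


S∞ = a₁/(1-r) = 33/(1 - 2/5)
= 33/(3/5)
= 55

S∞ = 55


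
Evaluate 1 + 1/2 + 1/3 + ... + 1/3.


H_3 = 1/1 + 1/2 + 1/3
= 11/6
≈ 1.8333

H_3 = 11/6 ≈ 1.8333


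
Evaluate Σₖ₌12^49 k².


Σₖ₌12^49 k² = Σₖ₌₁^49 k² − Σₖ₌₁^11 k²
= 49·50·99/6 − 11·12·23/6
= 40425 − 506 = 39919

Σk² = 39919


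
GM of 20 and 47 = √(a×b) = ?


GM = √(20×47) = √940 = 30.6594

GM = 30.6594


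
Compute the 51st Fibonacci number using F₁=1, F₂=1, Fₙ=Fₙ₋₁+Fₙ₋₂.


Fibonacci sequence: 1, 1, 2, 3, 5, 8, 13, 21, 34, 55, 89, ...
F(51) = 20365011074

F(51) = 20365011074


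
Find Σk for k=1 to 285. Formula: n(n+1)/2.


n(n+1)/2 = 285×286/2 = 81510/2 = 40755

Σk = 40755


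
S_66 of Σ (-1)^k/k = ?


S = -1 + 1/2 - 1/3 + 1/4 - 1/5 + 1/6 - 1/7 + 1/8 ± ...
= -0.6856
(Full series converges to -ln(2) ≈ -0.6931)

S_66 = -0.6856


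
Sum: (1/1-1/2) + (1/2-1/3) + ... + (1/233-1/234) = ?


Telescoping: adjacent terms cancel.
= 1/1 - 1/234
= 1 - 1/234 = 233/234

Sum = 233/234


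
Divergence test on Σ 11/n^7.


lim(n→∞) 11/n^7 = 0
lim aₙ = 0 → nth-term test is INCONCLUSIVE
(Need other tests; this is actually a convergent p-series with p=7 > 1)

Inconclusive (lim aₙ = 0; need another test)


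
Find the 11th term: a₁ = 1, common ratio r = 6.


aₙ = a₁·r^(n-1)
= 1×6^10
= 1×60466176
= 60466176

a_11 = 60466176


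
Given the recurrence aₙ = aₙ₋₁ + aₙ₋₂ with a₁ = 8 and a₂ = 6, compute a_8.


Computing iteratively: 8, 6, 14, 20, 34, 54, 88, 142
a_8 = 142

a_8 = 142


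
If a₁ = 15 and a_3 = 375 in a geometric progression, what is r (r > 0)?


r^(n-1) = aₙ/a₁
r^2 = 375/15 = 25
r = 25^(1/2)
= ±5; taking r > 0 gives r = 5

r = 5


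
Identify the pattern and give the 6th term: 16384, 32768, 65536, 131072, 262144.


Pattern: powers of 2: 2ⁿ
Terms: 16384, 32768, 65536, 131072, 262144
Next term = 524288

Next term = 524288


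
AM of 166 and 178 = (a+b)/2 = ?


AM = (166 + 178)/2 = 344/2 = 172

AM = 172


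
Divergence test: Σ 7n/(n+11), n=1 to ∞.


lim(n→∞) 7n/(n+11) = 7/1 = 7  (divide numerator and denominator by n)
lim aₙ = 7 ≠ 0 → series DIVERGES

Diverges (lim aₙ = 7 ≠ 0)


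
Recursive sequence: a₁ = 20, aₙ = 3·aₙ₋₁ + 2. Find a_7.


Computing step by step:
a_1 = 20
a_2 = 62
a_3 = 188
a_4 = 566
a_5 = 1700
a_6 = 5102
a_7 = 15308


a_7 = 15308


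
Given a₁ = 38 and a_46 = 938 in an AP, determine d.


d = (aₙ - a₁)/(n-1)
= (938 - 38)/(46-1)
= 900/45 = 20

d = 20


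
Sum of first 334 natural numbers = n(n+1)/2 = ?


n(n+1)/2 = 334×335/2 = 111890/2 = 55945

Σk = 55945


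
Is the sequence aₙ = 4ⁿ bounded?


aₙ = 4ⁿ → as n→∞, aₙ→∞ (since base 4 > 1)
No finite upper bound exists
The sequence is UNBOUNDED

Unbounded (aₙ → ∞ as n → ∞)


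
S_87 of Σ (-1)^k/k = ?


S = -1 + 1/2 - 1/3 + 1/4 - 1/5 + 1/6 - 1/7 + 1/8 ± ...
= -0.6989
(Full series converges to -ln(2) ≈ -0.6931)

S_87 = -0.6989


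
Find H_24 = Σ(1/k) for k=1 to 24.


H_24 = 1/1 + 1/2 + 1/3 + ... + 1/24
= 1347822955/356948592
≈ 3.776

H_24 = 1347822955/356948592 ≈ 3.776


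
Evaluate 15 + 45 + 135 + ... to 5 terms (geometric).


Sₙ = 15×(3^5 - 1)/(3 - 1)
= 15×(243 - 1)/2
= 15×242/2
= 1815

S_5 = 1815


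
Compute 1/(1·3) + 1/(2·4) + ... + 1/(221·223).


1/(k(k+2)) = (1/2)·(1/k - 1/(k+2)) (partial fractions)
Telescoping: Σ = (1/2)·(1 + 1/2 - 1/222 - 1/223) = 36907/49506

Sum = 36907/49506


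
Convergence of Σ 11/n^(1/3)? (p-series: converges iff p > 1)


p-series test: Σ c/n^p converges if p > 1, diverges if p ≤ 1 (constant c > 0 doesn't affect convergence).
p = 1/3
1/3 ≤ 1 → DIVERGES

Diverges (p = 1/3 ≤ 1)


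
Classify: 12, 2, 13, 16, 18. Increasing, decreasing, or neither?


Differences: -10, 11, 3, 2
Difference at position 2 is +11 (> 0) but position 1 is -10 (< 0) — sequence both rises and falls
→ NOT monotonic

Not monotonic


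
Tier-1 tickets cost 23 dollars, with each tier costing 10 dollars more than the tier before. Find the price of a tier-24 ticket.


aₙ = a₁ + (n-1)d
= 23 + (24-1)×10
= 23 + 230
= 253

a_24 = 253


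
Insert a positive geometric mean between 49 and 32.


GM = √(49×32) = √1568 = 39.598

GM = 39.598


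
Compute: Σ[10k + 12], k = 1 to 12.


Σ(10k+12) = 10·Σk + 12·n
= 10·78 + 12·12
= 780 + 144 = 924

Σ = 924


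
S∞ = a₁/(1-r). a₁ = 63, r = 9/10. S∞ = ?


S∞ = a₁/(1-r) = 63/(1 - 9/10)
= 63/(1/10)
= 630

S∞ = 630


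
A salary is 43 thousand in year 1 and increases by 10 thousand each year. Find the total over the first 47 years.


aₙ = 43 + (47-1)×10 = 503
Sₙ = n(a₁+aₙ)/2 = 47×(43+503)/2
= 47×546/2 = 12831

S_47 = 12831


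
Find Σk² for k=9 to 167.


Σₖ₌9^167 k² = Σₖ₌₁^167 k² − Σₖ₌₁^8 k²
= 167·168·335/6 − 8·9·17/6
= 1566460 − 204 = 1566256

Σk² = 1566256


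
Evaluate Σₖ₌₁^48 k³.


n(n+1)/2 = 48×49/2 = 1176
Σk³ = 1176² = 1382976

Σk³ = 1382976


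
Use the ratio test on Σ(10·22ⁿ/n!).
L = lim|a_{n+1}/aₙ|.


aₙ = 10·22^n/n!
a_{n+1}/aₙ = 22^(n+1)/(n+1)! × n!/22^n  (constant 10 cancels)
= 22/(n+1)
L = lim(n→∞) 22/(n+1) = 0
L < 1 → series CONVERGES

Converges (ratio test: L = 0 < 1)


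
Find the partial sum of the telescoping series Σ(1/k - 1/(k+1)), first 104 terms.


Telescoping: adjacent terms cancel.
= 1/1 - 1/105
= 1 - 1/105 = 104/105

Sum = 104/105


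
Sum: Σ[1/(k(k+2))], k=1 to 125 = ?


1/(k(k+2)) = (1/2)·(1/k - 1/(k+2)) (partial fractions)
Telescoping: Σ = (1/2)·(1 + 1/2 - 1/126 - 1/127) = 11875/16002

Sum = 11875/16002


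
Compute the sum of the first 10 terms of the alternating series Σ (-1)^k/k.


S = -1 + 1/2 - 1/3 + 1/4 - 1/5 + 1/6 - 1/7 + 1/8 ± ...
= -0.6456
(Full series converges to -ln(2) ≈ -0.6931)

S_10 = -0.6456


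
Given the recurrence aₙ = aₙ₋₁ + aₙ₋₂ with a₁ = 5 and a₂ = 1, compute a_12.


Computing iteratively: 5, 1, 6, 7, 13, 20, 33, 53, 86, 139, 225, 364
a_12 = 364

a_12 = 364


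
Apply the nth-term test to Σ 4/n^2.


lim(n→∞) 4/n^2 = 0
lim aₙ = 0 → nth-term test is INCONCLUSIVE
(Need other tests; this is actually a convergent p-series with p=2 > 1)

Inconclusive (lim aₙ = 0; need another test)


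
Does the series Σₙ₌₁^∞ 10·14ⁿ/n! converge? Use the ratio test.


aₙ = 10·14^n/n!
a_{n+1}/aₙ = 14^(n+1)/(n+1)! × n!/14^n  (constant 10 cancels)
= 14/(n+1)
L = lim(n→∞) 14/(n+1) = 0
L < 1 → series CONVERGES

Converges (ratio test: L = 0 < 1)


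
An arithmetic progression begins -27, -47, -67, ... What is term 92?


aₙ = a₁ + (n-1)d
= -27 + (92-1)×-20
= -27 - 1820
= -1847

a_92 = -1847


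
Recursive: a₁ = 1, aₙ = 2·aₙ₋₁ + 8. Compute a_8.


Computing step by step:
a_1 = 1
a_2 = 10
a_3 = 28
a_4 = 64
a_5 = 136
a_6 = 280
a_7 = 568
a_8 = 1144


a_8 = 1144


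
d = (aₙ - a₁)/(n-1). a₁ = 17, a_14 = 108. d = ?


d = (aₙ - a₁)/(n-1)
= (108 - 17)/(14-1)
= 91/13 = 7

d = 7


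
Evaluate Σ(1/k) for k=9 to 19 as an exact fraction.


Σₖ₌9^19 1/k = 1/9 + 1/10 + 1/11 + ... + 1/19
= 12879365/15519504
≈ 0.8299

Sum = 12879365/15519504 ≈ 0.8299


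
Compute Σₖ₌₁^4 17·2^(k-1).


Sₙ = 17×(2^4 - 1)/(2 - 1)
= 17×(16 - 1)/1
= 17×15/1
= 255

S_4 = 255


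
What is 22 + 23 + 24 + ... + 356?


Σₖ₌22^356 k = Σₖ₌₁^356 k − Σₖ₌₁^21 k
= 356·357/2 − 21·22/2
= 63546 − 231 = 63315

Σk = 63315


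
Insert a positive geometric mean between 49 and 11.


GM = √(49×11) = √539 = 23.2164

GM = 23.2164


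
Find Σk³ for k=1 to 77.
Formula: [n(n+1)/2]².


n(n+1)/2 = 77×78/2 = 3003
Σk³ = 3003² = 9018009

Σk³ = 9018009


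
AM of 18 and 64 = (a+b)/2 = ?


AM = (18 + 64)/2 = 82/2 = 41

AM = 41


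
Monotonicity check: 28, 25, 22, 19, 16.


Differences: -3, -3, -3, -3
All differences < 0 → strictly DECREASING

Monotonically decreasing


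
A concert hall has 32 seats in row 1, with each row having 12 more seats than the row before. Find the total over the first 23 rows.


aₙ = 32 + (23-1)×12 = 296
Sₙ = n(a₁+aₙ)/2 = 23×(32+296)/2
= 23×328/2 = 3772

S_23 = 3772


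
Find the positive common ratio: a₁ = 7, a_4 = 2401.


r^(n-1) = aₙ/a₁
r^3 = 2401/7 = 343
r = 343^(1/3)
= 7

r = 7


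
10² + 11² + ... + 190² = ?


Σₖ₌10^190 k² = Σₖ₌₁^190 k² − Σₖ₌₁^9 k²
= 190·191·381/6 − 9·10·19/6
= 2304415 − 285 = 2304130

Σk² = 2304130


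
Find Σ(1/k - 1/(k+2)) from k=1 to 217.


Telescoping with gap 2: two head and two tail terms survive.
= (1 + 1/2) - (1/218 + 1/219)
= 3/2 - 1/218 - 1/219 = 35588/23871

Sum = 35588/23871


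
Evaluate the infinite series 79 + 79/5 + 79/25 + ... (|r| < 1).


S∞ = a₁/(1-r) = 79/(1 - 1/5)
= 79/(4/5)
= 395/4

S∞ = 395/4


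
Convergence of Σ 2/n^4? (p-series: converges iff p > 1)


p-series test: Σ c/n^p converges if p > 1, diverges if p ≤ 1 (constant c > 0 doesn't affect convergence).
p = 4
4 > 1 → CONVERGES

Converges (p = 4 > 1)


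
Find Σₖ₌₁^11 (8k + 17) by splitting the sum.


Σ(8k+17) = 8·Σk + 17·n
= 8·66 + 17·11
= 528 + 187 = 715

Σ = 715


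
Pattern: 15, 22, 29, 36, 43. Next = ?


Pattern: arithmetic (d=7)
Terms: 15, 22, 29, 36, 43
Next term = 50

Next term = 50


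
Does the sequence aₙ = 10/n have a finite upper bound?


a₁ = 10, a₂ = 10/2, a₃ = 10/3, ...
0 < aₙ ≤ 10 for all n ≥ 1
Lower bound: 0, Upper bound: 10
The sequence IS bounded

Bounded (0 < aₙ ≤ 10)


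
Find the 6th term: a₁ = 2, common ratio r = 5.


aₙ = a₁·r^(n-1)
= 2×5^5
= 2×3125
= 6250

a_6 = 6250


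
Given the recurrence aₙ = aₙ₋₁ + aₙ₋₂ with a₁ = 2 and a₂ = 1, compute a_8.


Computing iteratively: 2, 1, 3, 4, 7, 11, 18, 29
a_8 = 29

a_8 = 29


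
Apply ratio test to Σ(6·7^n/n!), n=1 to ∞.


aₙ = 6·7^n/n!
a_{n+1}/aₙ = 7^(n+1)/(n+1)! × n!/7^n  (constant 6 cancels)
= 7/(n+1)
L = lim(n→∞) 7/(n+1) = 0
L < 1 → series CONVERGES

Converges (ratio test: L = 0 < 1)


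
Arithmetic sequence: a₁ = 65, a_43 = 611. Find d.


d = (aₙ - a₁)/(n-1)
= (611 - 65)/(43-1)
= 546/42 = 13

d = 13


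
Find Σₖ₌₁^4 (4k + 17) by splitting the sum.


Σ(4k+17) = 4·Σk + 17·n
= 4·10 + 17·4
= 40 + 68 = 108

Σ = 108


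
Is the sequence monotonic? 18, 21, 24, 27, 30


Differences: 3, 3, 3, 3
All differences > 0 → strictly INCREASING

Monotonically increasing


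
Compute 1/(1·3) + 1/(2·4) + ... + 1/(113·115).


1/(k(k+2)) = (1/2)·(1/k - 1/(k+2)) (partial fractions)
Telescoping: Σ = (1/2)·(1 + 1/2 - 1/114 - 1/115) = 4859/6555

Sum = 4859/6555


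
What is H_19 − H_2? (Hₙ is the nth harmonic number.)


Σₖ₌3^19 1/k = 1/3 + 1/4 + 1/5 + ... + 1/19
= 158899519/77597520
≈ 2.0477

Sum = 158899519/77597520 ≈ 2.0477


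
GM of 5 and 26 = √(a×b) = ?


GM = √(5×26) = √130 = 11.4018

GM = 11.4018


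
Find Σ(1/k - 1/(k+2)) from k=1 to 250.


Telescoping with gap 2: two head and two tail terms survive.
= (1 + 1/2) - (1/251 + 1/252)
= 3/2 - 1/251 - 1/252 = 94375/63252

Sum = 94375/63252


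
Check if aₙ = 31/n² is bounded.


a₁ = 31, a₂ = 31/4, a₃ = 31/9, ...
0 < aₙ ≤ 31 for all n ≥ 1
The sequence IS bounded

Bounded (0 < aₙ ≤ 31)


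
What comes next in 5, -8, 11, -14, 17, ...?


Pattern: alternating sign, magnitude arithmetic (d=3)
Terms: 5, -8, 11, -14, 17
Next term = -20

Next term = -20


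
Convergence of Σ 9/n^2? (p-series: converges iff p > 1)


p-series test: Σ c/n^p converges if p > 1, diverges if p ≤ 1 (constant c > 0 doesn't affect convergence).
p = 2
2 > 1 → CONVERGES

Converges (p = 2 > 1)


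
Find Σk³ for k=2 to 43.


Σₖ₌2^43 k³ = [43·44/2]² − [1·2/2]²
= 894916 − 1 = 894915

Σk³ = 894915


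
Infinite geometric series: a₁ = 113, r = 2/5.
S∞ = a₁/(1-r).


S∞ = a₁/(1-r) = 113/(1 - 2/5)
= 113/(3/5)
= 565/3

S∞ = 565/3


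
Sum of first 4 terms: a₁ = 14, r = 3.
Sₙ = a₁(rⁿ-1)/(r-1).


Sₙ = 14×(3^4 - 1)/(3 - 1)
= 14×(81 - 1)/2
= 14×80/2
= 560

S_4 = 560


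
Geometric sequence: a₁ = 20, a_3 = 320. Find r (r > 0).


r^(n-1) = aₙ/a₁
r^2 = 320/20 = 16
r = 16^(1/2)
= ±4; taking r > 0 gives r = 4

r = 4


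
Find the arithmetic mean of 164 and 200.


AM = (164 + 200)/2 = 364/2 = 182

AM = 182


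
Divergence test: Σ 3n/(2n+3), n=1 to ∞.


lim(n→∞) 3n/(2n+3) = 3/2 = 3/2  (divide numerator and denominator by n)
lim aₙ = 3/2 ≠ 0 → series DIVERGES

Diverges (lim aₙ = 3/2 ≠ 0)


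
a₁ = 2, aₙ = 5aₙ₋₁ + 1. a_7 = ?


Computing step by step:
a_1 = 2
a_2 = 11
a_3 = 56
a_4 = 281
a_5 = 1406
a_6 = 7031
a_7 = 35156


a_7 = 35156


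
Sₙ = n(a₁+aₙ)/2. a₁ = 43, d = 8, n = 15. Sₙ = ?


aₙ = 43 + (15-1)×8 = 155
Sₙ = n(a₁+aₙ)/2 = 15×(43+155)/2
= 15×198/2 = 1485

S_15 = 1485


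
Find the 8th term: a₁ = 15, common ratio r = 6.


aₙ = a₁·r^(n-1)
= 15×6^7
= 15×279936
= 4199040

a_8 = 4199040


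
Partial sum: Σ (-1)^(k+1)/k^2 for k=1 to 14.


S = 1 - 1/4 + 1/9 - 1/16 + 1/25 - 1/36 + 1/49 - 1/64 ± ...
= 0.8201
(Full series converges to +π²/12 ≈ +0.8225)

S_14 = 0.8201


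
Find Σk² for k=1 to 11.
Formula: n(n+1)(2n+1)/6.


n = 11
n(n+1)(2n+1)/6 = 11×12×23/6
= 3036/6 = 506

Σk² = 506


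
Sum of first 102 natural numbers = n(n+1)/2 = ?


n(n+1)/2 = 102×103/2 = 10506/2 = 5253

Σk = 5253


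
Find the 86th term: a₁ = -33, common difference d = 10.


aₙ = a₁ + (n-1)d
= -33 + (86-1)×10
= -33 + 850
= 817

a_86 = 817


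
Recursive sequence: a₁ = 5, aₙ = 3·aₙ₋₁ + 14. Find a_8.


Computing step by step:
a_1 = 5
a_2 = 29
a_3 = 101
a_4 = 317
a_5 = 965
a_6 = 2909
a_7 = 8741
a_8 = 26237


a_8 = 26237


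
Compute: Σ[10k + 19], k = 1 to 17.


Σ(10k+19) = 10·Σk + 19·n
= 10·153 + 19·17
= 1530 + 323 = 1853

Σ = 1853


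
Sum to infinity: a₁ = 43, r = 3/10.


S∞ = a₁/(1-r) = 43/(1 - 3/10)
= 43/(7/10)
= 430/7

S∞ = 430/7


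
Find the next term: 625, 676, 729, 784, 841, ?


Pattern: perfect squares: n²
Terms: 625, 676, 729, 784, 841
Next term = 900

Next term = 900


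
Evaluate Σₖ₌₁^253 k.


n(n+1)/2 = 253×254/2 = 64262/2 = 32131

Σk = 32131


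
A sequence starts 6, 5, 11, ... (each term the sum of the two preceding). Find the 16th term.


Computing iteratively: 6, 5, 11, 16, 27, 43, 70, 113, 183, 296, 479, 775, ...
a_16 = 5312

a_16 = 5312


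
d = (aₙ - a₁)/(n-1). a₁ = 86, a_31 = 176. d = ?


d = (aₙ - a₁)/(n-1)
= (176 - 86)/(31-1)
= 90/30 = 3

d = 3


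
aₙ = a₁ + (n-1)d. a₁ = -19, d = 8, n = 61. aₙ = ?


aₙ = a₁ + (n-1)d
= -19 + (61-1)×8
= -19 + 480
= 461

a_61 = 461


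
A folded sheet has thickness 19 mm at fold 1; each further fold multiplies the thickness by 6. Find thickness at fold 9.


aₙ = a₁·r^(n-1)
= 19×6^8
= 19×1679616
= 31912704

a_9 = 31912704


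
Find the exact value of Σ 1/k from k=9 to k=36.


Σₖ₌9^36 1/k = 1/9 + 1/10 + 1/11 + ... + 1/36
= 2731856520727/1875370816800
≈ 1.4567

Sum = 2731856520727/1875370816800 ≈ 1.4567


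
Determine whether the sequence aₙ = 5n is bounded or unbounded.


aₙ = 5n → as n→∞, aₙ→∞
No finite upper bound exists
The sequence is UNBOUNDED

Unbounded (aₙ → ∞ as n → ∞)


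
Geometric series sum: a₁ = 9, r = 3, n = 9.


Sₙ = 9×(3^9 - 1)/(3 - 1)
= 9×(19683 - 1)/2
= 9×19682/2
= 88569

S_9 = 88569


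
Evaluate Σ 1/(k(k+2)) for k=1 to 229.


1/(k(k+2)) = (1/2)·(1/k - 1/(k+2)) (partial fractions)
Telescoping: Σ = (1/2)·(1 + 1/2 - 1/230 - 1/231) = 39617/53130

Sum = 39617/53130


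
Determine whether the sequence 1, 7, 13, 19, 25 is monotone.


Differences: 6, 6, 6, 6
All differences > 0 → strictly INCREASING

Monotonically increasing


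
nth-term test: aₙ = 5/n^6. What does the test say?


lim(n→∞) 5/n^6 = 0
lim aₙ = 0 → nth-term test is INCONCLUSIVE
(Need other tests; this is actually a convergent p-series with p=6 > 1)

Inconclusive (lim aₙ = 0; need another test)


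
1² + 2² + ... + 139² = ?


n = 139
n(n+1)(2n+1)/6 = 139×140×279/6
= 5429340/6 = 904890

Σk² = 904890


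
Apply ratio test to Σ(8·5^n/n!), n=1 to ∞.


aₙ = 8·5^n/n!
a_{n+1}/aₙ = 5^(n+1)/(n+1)! × n!/5^n  (constant 8 cancels)
= 5/(n+1)
L = lim(n→∞) 5/(n+1) = 0
L < 1 → series CONVERGES

Converges (ratio test: L = 0 < 1)


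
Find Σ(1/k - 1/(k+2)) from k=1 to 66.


Telescoping with gap 2: two head and two tail terms survive.
= (1 + 1/2) - (1/67 + 1/68)
= 3/2 - 1/67 - 1/68 = 6699/4556

Sum = 6699/4556


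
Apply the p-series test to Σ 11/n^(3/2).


p-series test: Σ c/n^p converges if p > 1, diverges if p ≤ 1 (constant c > 0 doesn't affect convergence).
p = 3/2
3/2 > 1 → CONVERGES

Converges (p = 3/2 > 1)


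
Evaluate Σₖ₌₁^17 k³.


n(n+1)/2 = 17×18/2 = 153
Σk³ = 153² = 23409

Σk³ = 23409


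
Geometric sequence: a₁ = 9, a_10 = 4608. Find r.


r^(n-1) = aₙ/a₁
r^9 = 4608/9 = 512
r = 512^(1/9)
= 2

r = 2


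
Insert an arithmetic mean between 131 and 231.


AM = (131 + 231)/2 = 362/2 = 181

AM = 181


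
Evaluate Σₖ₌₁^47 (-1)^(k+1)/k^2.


S = 1 - 1/4 + 1/9 - 1/16 + 1/25 - 1/36 + 1/49 - 1/64 ± ...
= 0.8227
(Full series converges to +π²/12 ≈ +0.8225)

S_47 = 0.8227


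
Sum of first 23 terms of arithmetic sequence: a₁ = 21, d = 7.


aₙ = 21 + (23-1)×7 = 175
Sₙ = n(a₁+aₙ)/2 = 23×(21+175)/2
= 23×196/2 = 2254

S_23 = 2254


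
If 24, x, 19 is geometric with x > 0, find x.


GM = √(24×19) = √456 = 21.3542

GM = 21.3542


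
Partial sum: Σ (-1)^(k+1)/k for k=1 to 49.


S = 1 - 1/2 + 1/3 - 1/4 + 1/5 - 1/6 + 1/7 - 1/8 ± ...
= 0.7032
(Full series converges to +ln(2) ≈ +0.6931)

S_49 = 0.7032


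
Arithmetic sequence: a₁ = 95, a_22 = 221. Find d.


d = (aₙ - a₁)/(n-1)
= (221 - 95)/(22-1)
= 126/21 = 6

d = 6


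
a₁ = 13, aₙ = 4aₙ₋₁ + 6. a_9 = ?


Computing step by step:
a_1 = 13
a_2 = 58
a_3 = 238
a_4 = 958
a_5 = 3838
a_6 = 15358
a_7 = 61438
a_8 = 245758
a_9 = 983038


a_9 = 983038


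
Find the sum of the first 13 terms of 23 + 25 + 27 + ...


aₙ = 23 + (13-1)×2 = 47
Sₙ = n(a₁+aₙ)/2 = 13×(23+47)/2
= 13×70/2 = 455

S_13 = 455


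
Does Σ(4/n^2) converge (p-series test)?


p-series test: Σ c/n^p converges if p > 1, diverges if p ≤ 1 (constant c > 0 doesn't affect convergence).
p = 2
2 > 1 → CONVERGES

Converges (p = 2 > 1)


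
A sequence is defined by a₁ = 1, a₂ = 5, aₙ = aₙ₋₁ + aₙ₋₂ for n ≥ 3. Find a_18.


Computing iteratively: 1, 5, 6, 11, 17, 28, 45, 73, 118, 191, 309, 500, ...
a_18 = 8972

a_18 = 8972


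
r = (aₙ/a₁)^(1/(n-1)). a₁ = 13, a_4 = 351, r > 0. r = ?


r^(n-1) = aₙ/a₁
r^3 = 351/13 = 27
r = 27^(1/3)
= 3

r = 3


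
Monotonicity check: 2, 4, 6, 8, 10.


Differences: 2, 2, 2, 2
All differences > 0 → strictly INCREASING

Monotonically increasing


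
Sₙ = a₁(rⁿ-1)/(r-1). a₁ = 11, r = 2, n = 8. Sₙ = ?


Sₙ = 11×(2^8 - 1)/(2 - 1)
= 11×(256 - 1)/1
= 11×255/1
= 2805

S_8 = 2805


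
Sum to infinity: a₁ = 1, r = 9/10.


S∞ = a₁/(1-r) = 1/(1 - 9/10)
= 1/(1/10)
= 10

S∞ = 10


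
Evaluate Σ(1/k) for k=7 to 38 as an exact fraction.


Σₖ₌7^38 1/k = 1/7 + 1/8 + 1/9 + ... + 1/38
= 863564417673793/485721041551200
≈ 1.7779

Sum = 863564417673793/485721041551200 ≈ 1.7779


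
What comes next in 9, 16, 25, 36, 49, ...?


Pattern: perfect squares: n²
Terms: 9, 16, 25, 36, 49
Next term = 64

Next term = 64


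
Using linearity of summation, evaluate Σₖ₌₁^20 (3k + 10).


Σ(3k+10) = 3·Σk + 10·n
= 3·210 + 10·20
= 630 + 200 = 830

Σ = 830


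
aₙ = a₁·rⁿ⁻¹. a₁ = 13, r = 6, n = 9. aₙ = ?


aₙ = a₁·r^(n-1)
= 13×6^8
= 13×1679616
= 21835008

a_9 = 21835008


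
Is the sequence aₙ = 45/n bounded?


a₁ = 45, a₂ = 45/2, a₃ = 45/3, ...
0 < aₙ ≤ 45 for all n ≥ 1
Lower bound: 0, Upper bound: 45
The sequence IS bounded

Bounded (0 < aₙ ≤ 45)


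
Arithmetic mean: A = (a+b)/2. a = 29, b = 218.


AM = (29 + 218)/2 = 247/2 = 123.5

AM = 123.5


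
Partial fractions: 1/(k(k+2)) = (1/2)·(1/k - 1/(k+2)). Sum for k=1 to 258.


1/(k(k+2)) = (1/2)·(1/k - 1/(k+2)) (partial fractions)
Telescoping: Σ = (1/2)·(1 + 1/2 - 1/259 - 1/260) = 100491/134680

Sum = 100491/134680


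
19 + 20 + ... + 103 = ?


Σₖ₌19^103 k = Σₖ₌₁^103 k − Σₖ₌₁^18 k
= 103·104/2 − 18·19/2
= 5356 − 171 = 5185

Σk = 5185


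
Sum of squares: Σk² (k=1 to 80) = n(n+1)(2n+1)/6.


n = 80
n(n+1)(2n+1)/6 = 80×81×161/6
= 1043280/6 = 173880

Σk² = 173880


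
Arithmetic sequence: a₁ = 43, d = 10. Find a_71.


aₙ = a₁ + (n-1)d
= 43 + (71-1)×10
= 43 + 700
= 743

a_71 = 743


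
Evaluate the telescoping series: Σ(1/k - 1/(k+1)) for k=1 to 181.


Telescoping: adjacent terms cancel.
= 1/1 - 1/182
= 1 - 1/182 = 181/182

Sum = 181/182


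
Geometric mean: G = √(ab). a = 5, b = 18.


GM = √(5×18) = √90 = 9.4868

GM = 9.4868


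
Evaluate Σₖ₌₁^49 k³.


n(n+1)/2 = 49×50/2 = 1225
Σk³ = 1225² = 1500625

Σk³ = 1500625


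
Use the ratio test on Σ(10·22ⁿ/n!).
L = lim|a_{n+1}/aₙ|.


aₙ = 10·22^n/n!
a_{n+1}/aₙ = 22^(n+1)/(n+1)! × n!/22^n  (constant 10 cancels)
= 22/(n+1)
L = lim(n→∞) 22/(n+1) = 0
L < 1 → series CONVERGES

Converges (ratio test: L = 0 < 1)


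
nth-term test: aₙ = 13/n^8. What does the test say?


lim(n→∞) 13/n^8 = 0
lim aₙ = 0 → nth-term test is INCONCLUSIVE
(Need other tests; this is actually a convergent p-series with p=8 > 1)

Inconclusive (lim aₙ = 0; need another test)


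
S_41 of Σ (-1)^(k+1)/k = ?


S = 1 - 1/2 + 1/3 - 1/4 + 1/5 - 1/6 + 1/7 - 1/8 ± ...
= 0.7052
(Full series converges to +ln(2) ≈ +0.6931)

S_41 = 0.7052


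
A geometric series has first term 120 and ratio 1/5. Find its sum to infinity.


S∞ = a₁/(1-r) = 120/(1 - 1/5)
= 120/(4/5)
= 150

S∞ = 150


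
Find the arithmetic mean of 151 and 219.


AM = (151 + 219)/2 = 370/2 = 185

AM = 185


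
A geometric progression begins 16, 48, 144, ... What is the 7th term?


aₙ = a₁·r^(n-1)
= 16×3^6
= 16×729
= 11664

a_7 = 11664


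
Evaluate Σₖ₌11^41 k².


Σₖ₌11^41 k² = Σₖ₌₁^41 k² − Σₖ₌₁^10 k²
= 41·42·83/6 − 10·11·21/6
= 23821 − 385 = 23436

Σk² = 23436


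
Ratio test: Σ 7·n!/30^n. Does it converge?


aₙ = 7·n!/30^n
a_{n+1}/aₙ = (n+1)!/30^(n+1) × 30^n/n!  (constant 7 cancels)
= (n+1)/30
L = lim(n→∞) (n+1)/30 = ∞
L > 1 → series DIVERGES

Diverges (ratio test: L = ∞ > 1)


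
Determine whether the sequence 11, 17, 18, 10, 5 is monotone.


Differences: 6, 1, -8, -5
Difference at position 1 is +6 (> 0) but position 3 is -8 (< 0) — sequence both rises and falls
→ NOT monotonic

Not monotonic


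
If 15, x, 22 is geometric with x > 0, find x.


GM = √(15×22) = √330 = 18.1659

GM = 18.1659


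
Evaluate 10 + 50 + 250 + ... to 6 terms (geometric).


Sₙ = 10×(5^6 - 1)/(5 - 1)
= 10×(15625 - 1)/4
= 10×15624/4
= 39060

S_6 = 39060


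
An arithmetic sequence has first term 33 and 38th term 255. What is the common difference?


d = (aₙ - a₁)/(n-1)
= (255 - 33)/(38-1)
= 222/37 = 6

d = 6


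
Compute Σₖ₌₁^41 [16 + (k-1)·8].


aₙ = 16 + (41-1)×8 = 336
Sₙ = n(a₁+aₙ)/2 = 41×(16+336)/2
= 41×352/2 = 7216

S_41 = 7216


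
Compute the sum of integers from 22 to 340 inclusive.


Σₖ₌22^340 k = Σₖ₌₁^340 k − Σₖ₌₁^21 k
= 340·341/2 − 21·22/2
= 57970 − 231 = 57739

Σk = 57739


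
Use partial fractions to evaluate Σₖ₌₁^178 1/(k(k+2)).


1/(k(k+2)) = (1/2)·(1/k - 1/(k+2)) (partial fractions)
Telescoping: Σ = (1/2)·(1 + 1/2 - 1/179 - 1/180) = 47971/64440

Sum = 47971/64440


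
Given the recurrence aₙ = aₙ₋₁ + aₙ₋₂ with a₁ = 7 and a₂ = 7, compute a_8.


Computing iteratively: 7, 7, 14, 21, 35, 56, 91, 147
a_8 = 147

a_8 = 147


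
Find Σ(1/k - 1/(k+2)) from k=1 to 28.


Telescoping with gap 2: two head and two tail terms survive.
= (1 + 1/2) - (1/29 + 1/30)
= 3/2 - 1/29 - 1/30 = 623/435

Sum = 623/435


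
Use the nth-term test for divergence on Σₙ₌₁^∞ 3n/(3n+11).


lim(n→∞) 3n/(3n+11) = 3/3 = 1  (divide numerator and denominator by n)
lim aₙ = 1 ≠ 0 → series DIVERGES

Diverges (lim aₙ = 1 ≠ 0)


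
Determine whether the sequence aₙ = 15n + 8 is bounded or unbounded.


aₙ = 15n + 8 → as n→∞, aₙ→∞
No finite upper bound exists
The sequence is UNBOUNDED

Unbounded (aₙ → ∞ as n → ∞)


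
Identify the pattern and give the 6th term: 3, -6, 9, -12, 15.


Pattern: alternating sign, magnitude arithmetic (d=3)
Terms: 3, -6, 9, -12, 15
Next term = -18

Next term = -18


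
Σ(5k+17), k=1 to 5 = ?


Σ(5k+17) = 5·Σk + 17·n
= 5·15 + 17·5
= 75 + 85 = 160

Σ = 160


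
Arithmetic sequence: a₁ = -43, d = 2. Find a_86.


aₙ = a₁ + (n-1)d
= -43 + (86-1)×2
= -43 + 170
= 127

a_86 = 127


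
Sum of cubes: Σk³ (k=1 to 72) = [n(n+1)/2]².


n(n+1)/2 = 72×73/2 = 2628
Σk³ = 2628² = 6906384

Σk³ = 6906384


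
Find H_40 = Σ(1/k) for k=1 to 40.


H_40 = 1/1 + 1/2 + 1/3 + ... + 1/40
= 2078178381193813/485721041551200
≈ 4.2785

H_40 = 2078178381193813/485721041551200 ≈ 4.2785


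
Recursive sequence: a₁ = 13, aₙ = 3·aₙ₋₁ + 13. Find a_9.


Computing step by step:
a_1 = 13
a_2 = 52
a_3 = 169
a_4 = 520
a_5 = 1573
a_6 = 4732
a_7 = 14209
a_8 = 42640
a_9 = 127933


a_9 = 127933


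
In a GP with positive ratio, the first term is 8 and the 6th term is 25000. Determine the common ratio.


r^(n-1) = aₙ/a₁
r^5 = 25000/8 = 3125
r = 3125^(1/5)
= 5

r = 5


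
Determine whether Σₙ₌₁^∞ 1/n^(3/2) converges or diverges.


p-series test: Σ c/n^p converges if p > 1, diverges if p ≤ 1 (constant c > 0 doesn't affect convergence).
p = 3/2
3/2 > 1 → CONVERGES

Converges (p = 3/2 > 1)


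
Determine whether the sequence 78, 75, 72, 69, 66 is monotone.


Differences: -3, -3, -3, -3
All differences < 0 → strictly DECREASING

Monotonically decreasing


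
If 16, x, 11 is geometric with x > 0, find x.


GM = √(16×11) = √176 = 13.2665

GM = 13.2665


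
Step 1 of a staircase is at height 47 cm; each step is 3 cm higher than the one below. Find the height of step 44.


aₙ = a₁ + (n-1)d
= 47 + (44-1)×3
= 47 + 129
= 176

a_44 = 176


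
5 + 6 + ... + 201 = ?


Σₖ₌5^201 k = Σₖ₌₁^201 k − Σₖ₌₁^4 k
= 201·202/2 − 4·5/2
= 20301 − 10 = 20291

Σk = 20291


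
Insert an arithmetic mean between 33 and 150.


AM = (33 + 150)/2 = 183/2 = 91.5

AM = 91.5


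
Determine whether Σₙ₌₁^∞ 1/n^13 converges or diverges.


p-series test: Σ c/n^p converges if p > 1, diverges if p ≤ 1 (constant c > 0 doesn't affect convergence).
p = 13
13 > 1 → CONVERGES

Converges (p = 13 > 1)


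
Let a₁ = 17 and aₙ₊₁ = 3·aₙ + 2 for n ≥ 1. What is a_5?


Computing step by step:
a_1 = 17
a_2 = 53
a_3 = 161
a_4 = 485
a_5 = 1457


a_5 = 1457


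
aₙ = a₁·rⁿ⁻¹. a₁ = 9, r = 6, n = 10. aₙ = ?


aₙ = a₁·r^(n-1)
= 9×6^9
= 9×10077696
= 90699264

a_10 = 90699264


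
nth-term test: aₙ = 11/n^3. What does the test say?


lim(n→∞) 11/n^3 = 0
lim aₙ = 0 → nth-term test is INCONCLUSIVE
(Need other tests; this is actually a convergent p-series with p=3 > 1)

Inconclusive (lim aₙ = 0; need another test)


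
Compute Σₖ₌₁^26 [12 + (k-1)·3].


aₙ = 12 + (26-1)×3 = 87
Sₙ = n(a₁+aₙ)/2 = 26×(12+87)/2
= 26×99/2 = 1287

S_26 = 1287


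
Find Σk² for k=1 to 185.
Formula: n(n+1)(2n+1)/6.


n = 185
n(n+1)(2n+1)/6 = 185×186×371/6
= 12766110/6 = 2127685

Σk² = 2127685


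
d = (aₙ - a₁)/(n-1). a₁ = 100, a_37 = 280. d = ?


d = (aₙ - a₁)/(n-1)
= (280 - 100)/(37-1)
= 180/36 = 5

d = 5


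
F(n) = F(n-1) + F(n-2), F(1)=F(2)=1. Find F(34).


Fibonacci sequence: 1, 1, 2, 3, 5, 8, 13, 21, 34, 55, 89, ...
F(34) = 5702887

F(34) = 5702887


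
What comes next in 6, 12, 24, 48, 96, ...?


Pattern: geometric (r=2)
Terms: 6, 12, 24, 48, 96
Next term = 192

Next term = 192


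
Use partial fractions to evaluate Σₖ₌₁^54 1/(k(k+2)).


1/(k(k+2)) = (1/2)·(1/k - 1/(k+2)) (partial fractions)
Telescoping: Σ = (1/2)·(1 + 1/2 - 1/55 - 1/56) = 4509/6160

Sum = 4509/6160


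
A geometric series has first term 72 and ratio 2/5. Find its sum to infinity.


S∞ = a₁/(1-r) = 72/(1 - 2/5)
= 72/(3/5)
= 120

S∞ = 120


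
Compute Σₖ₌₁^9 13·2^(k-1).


Sₙ = 13×(2^9 - 1)/(2 - 1)
= 13×(512 - 1)/1
= 13×511/1
= 6643

S_9 = 6643


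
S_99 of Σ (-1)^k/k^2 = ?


S = -1 + 1/4 - 1/9 + 1/16 - 1/25 + 1/36 - 1/49 + 1/64 ± ...
= -0.8225
(Full series converges to -π²/12 ≈ -0.8225)

S_99 = -0.8225
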